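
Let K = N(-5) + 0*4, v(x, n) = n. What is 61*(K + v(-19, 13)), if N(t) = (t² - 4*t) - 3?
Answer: 3355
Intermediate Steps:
N(t) = -3 + t² - 4*t
K = 42 (K = (-3 + (-5)² - 4*(-5)) + 0*4 = (-3 + 25 + 20) + 0 = 42 + 0 = 42)
61*(K + v(-19, 13)) = 61*(42 + 13) = 61*55 = 3355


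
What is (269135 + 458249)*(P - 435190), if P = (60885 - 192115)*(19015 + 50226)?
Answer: -6609688669482080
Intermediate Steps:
P = -9086496430 (P = -131230*69241 = -9086496430)
(269135 + 458249)*(P - 435190) = (269135 + 458249)*(-9086496430 - 435190) = 727384*(-9086931620) = -6609688669482080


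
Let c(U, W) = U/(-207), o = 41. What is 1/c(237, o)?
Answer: -69/79 ≈ -0.87342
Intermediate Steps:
c(U, W) = -U/207 (c(U, W) = U*(-1/207) = -U/207)
1/c(237, o) = 1/(-1/207*237) = 1/(-79/69) = -69/79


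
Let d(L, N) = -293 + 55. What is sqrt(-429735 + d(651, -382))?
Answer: I*sqrt(429973) ≈ 655.72*I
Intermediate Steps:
d(L, N) = -238
sqrt(-429735 + d(651, -382)) = sqrt(-429735 - 238) = sqrt(-429973) = I*sqrt(429973)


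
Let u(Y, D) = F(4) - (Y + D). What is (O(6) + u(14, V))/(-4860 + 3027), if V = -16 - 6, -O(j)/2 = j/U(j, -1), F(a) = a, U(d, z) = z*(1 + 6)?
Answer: -32/4277 ≈ -0.0074819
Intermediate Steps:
U(d, z) = 7*z (U(d, z) = z*7 = 7*z)
O(j) = 2*j/7 (O(j) = -2*j/(7*(-1)) = -2*j/(-7) = -2*j*(-1)/7 = -(-2)*j/7 = 2*j/7)
V = -22
u(Y, D) = 4 - D - Y (u(Y, D) = 4 - (Y + D) = 4 - (D + Y) = 4 + (-D - Y) = 4 - D - Y)
(O(6) + u(14, V))/(-4860 + 3027) = ((2/7)*6 + (4 - 1*(-22) - 1*14))/(-4860 + 3027) = (12/7 + (4 + 22 - 14))/(-1833) = (12/7 + 12)*(-1/1833) = (96/7)*(-1/1833) = -32/4277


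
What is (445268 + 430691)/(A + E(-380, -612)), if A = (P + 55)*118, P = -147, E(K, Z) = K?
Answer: -875959/11236 ≈ -77.960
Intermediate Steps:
A = -10856 (A = (-147 + 55)*118 = -92*118 = -10856)
(445268 + 430691)/(A + E(-380, -612)) = (445268 + 430691)/(-10856 - 380) = 875959/(-11236) = 875959*(-1/11236) = -875959/11236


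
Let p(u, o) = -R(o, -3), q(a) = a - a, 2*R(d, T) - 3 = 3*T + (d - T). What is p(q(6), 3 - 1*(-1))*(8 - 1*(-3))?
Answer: -11/2 ≈ -5.5000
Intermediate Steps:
R(d, T) = 3/2 + T + d/2 (R(d, T) = 3/2 + (3*T + (d - T))/2 = 3/2 + (d + 2*T)/2 = 3/2 + (T + d/2) = 3/2 + T + d/2)
q(a) = 0
p(u, o) = 3/2 - o/2 (p(u, o) = -(3/2 - 3 + o/2) = -(-3/2 + o/2) = 3/2 - o/2)
p(q(6), 3 - 1*(-1))*(8 - 1*(-3)) = (3/2 - (3 - 1*(-1))/2)*(8 - 1*(-3)) = (3/2 - (3 + 1)/2)*(8 + 3) = (3/2 - ½*4)*11 = (3/2 - 2)*11 = -½*11 = -11/2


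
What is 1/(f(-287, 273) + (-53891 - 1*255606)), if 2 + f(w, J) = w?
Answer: -1/309786 ≈ -3.2280e-6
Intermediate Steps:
f(w, J) = -2 + w
1/(f(-287, 273) + (-53891 - 1*255606)) = 1/((-2 - 287) + (-53891 - 1*255606)) = 1/(-289 + (-53891 - 255606)) = 1/(-289 - 309497) = 1/(-309786) = -1/309786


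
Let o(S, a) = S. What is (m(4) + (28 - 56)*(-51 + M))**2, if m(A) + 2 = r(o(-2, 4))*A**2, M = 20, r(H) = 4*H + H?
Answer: 498436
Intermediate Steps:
r(H) = 5*H
m(A) = -2 - 10*A**2 (m(A) = -2 + (5*(-2))*A**2 = -2 - 10*A**2)
(m(4) + (28 - 56)*(-51 + M))**2 = ((-2 - 10*4**2) + (28 - 56)*(-51 + 20))**2 = ((-2 - 10*16) - 28*(-31))**2 = ((-2 - 160) + 868)**2 = (-162 + 868)**2 = 706**2 = 498436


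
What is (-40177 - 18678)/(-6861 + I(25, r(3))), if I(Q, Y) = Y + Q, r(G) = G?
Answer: 58855/6833 ≈ 8.6133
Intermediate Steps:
I(Q, Y) = Q + Y
(-40177 - 18678)/(-6861 + I(25, r(3))) = (-40177 - 18678)/(-6861 + (25 + 3)) = -58855/(-6861 + 28) = -58855/(-6833) = -58855*(-1/6833) = 58855/6833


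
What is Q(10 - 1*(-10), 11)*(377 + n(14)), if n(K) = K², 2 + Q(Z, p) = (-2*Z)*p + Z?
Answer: -241806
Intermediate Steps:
Q(Z, p) = -2 + Z - 2*Z*p (Q(Z, p) = -2 + ((-2*Z)*p + Z) = -2 + (-2*Z*p + Z) = -2 + (Z - 2*Z*p) = -2 + Z - 2*Z*p)
Q(10 - 1*(-10), 11)*(377 + n(14)) = (-2 + (10 - 1*(-10)) - 2*(10 - 1*(-10))*11)*(377 + 14²) = (-2 + (10 + 10) - 2*(10 + 10)*11)*(377 + 196) = (-2 + 20 - 2*20*11)*573 = (-2 + 20 - 440)*573 = -422*573 = -241806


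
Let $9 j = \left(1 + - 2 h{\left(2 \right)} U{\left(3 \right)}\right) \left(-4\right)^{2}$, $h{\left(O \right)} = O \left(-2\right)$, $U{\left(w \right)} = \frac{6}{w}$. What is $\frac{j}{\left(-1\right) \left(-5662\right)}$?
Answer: $\frac{136}{25479} \approx 0.0053377$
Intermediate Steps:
$h{\left(O \right)} = - 2 O$
$j = \frac{272}{9}$ ($j = \frac{\left(1 + - 2 \left(\left(-2\right) 2\right) \frac{6}{3}\right) \left(-4\right)^{2}}{9} = \frac{\left(1 + \left(-2\right) \left(-4\right) 6 \cdot \frac{1}{3}\right) 16}{9} = \frac{\left(1 + 8 \cdot 2\right) 16}{9} = \frac{\left(1 + 16\right) 16}{9} = \frac{17 \cdot 16}{9} = \frac{1}{9} \cdot 272 = \frac{272}{9} \approx 30.222$)
$\frac{j}{\left(-1\right) \left(-5662\right)} = \frac{272}{9 \left(\left(-1\right) \left(-5662\right)\right)} = \frac{272}{9 \cdot 5662} = \frac{272}{9} \cdot \frac{1}{5662} = \frac{136}{25479}$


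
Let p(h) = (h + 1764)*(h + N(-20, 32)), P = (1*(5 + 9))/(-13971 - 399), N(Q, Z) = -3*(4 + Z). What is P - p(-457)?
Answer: 5305799168/7185 ≈ 7.3846e+5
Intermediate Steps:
N(Q, Z) = -12 - 3*Z
P = -7/7185 (P = (1*14)/(-14370) = -1/14370*14 = -7/7185 ≈ -0.00097425)
p(h) = (-108 + h)*(1764 + h) (p(h) = (h + 1764)*(h + (-12 - 3*32)) = (1764 + h)*(h + (-12 - 96)) = (1764 + h)*(h - 108) = (1764 + h)*(-108 + h) = (-108 + h)*(1764 + h))
P - p(-457) = -7/7185 - (-190512 + (-457)² + 1656*(-457)) = -7/7185 - (-190512 + 208849 - 756792) = -7/7185 - 1*(-738455) = -7/7185 + 738455 = 5305799168/7185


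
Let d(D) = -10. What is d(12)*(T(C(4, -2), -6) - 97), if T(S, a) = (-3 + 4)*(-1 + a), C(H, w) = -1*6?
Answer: 1040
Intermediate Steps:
C(H, w) = -6
T(S, a) = -1 + a (T(S, a) = 1*(-1 + a) = -1 + a)
d(12)*(T(C(4, -2), -6) - 97) = -10*((-1 - 6) - 97) = -10*(-7 - 97) = -10*(-104) = 1040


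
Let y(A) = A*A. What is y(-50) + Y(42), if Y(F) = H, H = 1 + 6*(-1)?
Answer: 2495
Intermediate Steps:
y(A) = A²
H = -5 (H = 1 - 6 = -5)
Y(F) = -5
y(-50) + Y(42) = (-50)² - 5 = 2500 - 5 = 2495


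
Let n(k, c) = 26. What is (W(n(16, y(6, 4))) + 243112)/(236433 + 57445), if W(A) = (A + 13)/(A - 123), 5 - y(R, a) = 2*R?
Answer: 23581825/28506166 ≈ 0.82725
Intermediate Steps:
y(R, a) = 5 - 2*R
W(A) = (13 + A)/(-123 + A)
(W(n(16, y(6, 4))) + 243112)/(236433 + 57445) = ((13 + 26)/(-123 + 26) + 243112)/(236433 + 57445) = (39/(-97) + 243112)/293878 = (-1/97*39 + 243112)*(1/293878) = (-39/97 + 243112)*(1/293878) = (23581825/97)*(1/293878) = 23581825/28506166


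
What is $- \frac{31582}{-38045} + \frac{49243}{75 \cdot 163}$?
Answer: $\frac{451907977}{93020025} \approx 4.8582$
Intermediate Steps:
$- \frac{31582}{-38045} + \frac{49243}{75 \cdot 163} = \left(-31582\right) \left(- \frac{1}{38045}\right) + \frac{49243}{12225} = \frac{31582}{38045} + 49243 \cdot \frac{1}{12225} = \frac{31582}{38045} + \frac{49243}{12225} = \frac{451907977}{93020025}$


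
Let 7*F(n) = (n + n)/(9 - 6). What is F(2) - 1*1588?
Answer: -33344/21 ≈ -1587.8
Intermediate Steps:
F(n) = 2*n/21 (F(n) = ((n + n)/(9 - 6))/7 = ((2*n)/3)/7 = ((2*n)*(⅓))/7 = (2*n/3)/7 = 2*n/21)
F(2) - 1*1588 = (2/21)*2 - 1*1588 = 4/21 - 1588 = -33344/21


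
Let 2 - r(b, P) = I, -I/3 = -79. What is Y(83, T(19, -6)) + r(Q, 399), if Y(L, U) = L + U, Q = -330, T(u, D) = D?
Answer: -158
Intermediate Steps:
I = 237 (I = -3*(-79) = 237)
r(b, P) = -235 (r(b, P) = 2 - 1*237 = 2 - 237 = -235)
Y(83, T(19, -6)) + r(Q, 399) = (83 - 6) - 235 = 77 - 235 = -158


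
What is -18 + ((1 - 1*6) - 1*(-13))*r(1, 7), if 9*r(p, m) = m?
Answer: -106/9 ≈ -11.778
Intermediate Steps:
r(p, m) = m/9
-18 + ((1 - 1*6) - 1*(-13))*r(1, 7) = -18 + ((1 - 1*6) - 1*(-13))*((⅑)*7) = -18 + ((1 - 6) + 13)*(7/9) = -18 + (-5 + 13)*(7/9) = -18 + 8*(7/9) = -18 + 56/9 = -106/9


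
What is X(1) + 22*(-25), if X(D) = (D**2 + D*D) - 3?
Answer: -551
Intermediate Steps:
X(D) = -3 + 2*D**2 (X(D) = (D**2 + D**2) - 3 = 2*D**2 - 3 = -3 + 2*D**2)
X(1) + 22*(-25) = (-3 + 2*1**2) + 22*(-25) = (-3 + 2*1) - 550 = (-3 + 2) - 550 = -1 - 550 = -551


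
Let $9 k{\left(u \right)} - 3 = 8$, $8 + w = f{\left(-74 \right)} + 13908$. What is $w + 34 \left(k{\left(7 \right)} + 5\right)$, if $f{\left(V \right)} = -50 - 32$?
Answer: $\frac{126266}{9} \approx 14030.0$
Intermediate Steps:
$f{\left(V \right)} = -82$ ($f{\left(V \right)} = -50 - 32 = -82$)
$w = 13818$ ($w = -8 + \left(-82 + 13908\right) = -8 + 13826 = 13818$)
$k{\left(u \right)} = \frac{11}{9}$ ($k{\left(u \right)} = \frac{1}{3} + \frac{1}{9} \cdot 8 = \frac{1}{3} + \frac{8}{9} = \frac{11}{9}$)
$w + 34 \left(k{\left(7 \right)} + 5\right) = 13818 + 34 \left(\frac{11}{9} + 5\right) = 13818 + 34 \cdot \frac{56}{9} = 13818 + \frac{1904}{9} = \frac{126266}{9}$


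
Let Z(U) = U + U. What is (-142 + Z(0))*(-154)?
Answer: 21868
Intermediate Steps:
Z(U) = 2*U
(-142 + Z(0))*(-154) = (-142 + 2*0)*(-154) = (-142 + 0)*(-154) = -142*(-154) = 21868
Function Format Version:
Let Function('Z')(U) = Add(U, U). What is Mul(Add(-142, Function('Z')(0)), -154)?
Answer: 21868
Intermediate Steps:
Function('Z')(U) = Mul(2, U)
Mul(Add(-142, Function('Z')(0)), -154) = Mul(Add(-142, Mul(2, 0)), -154) = Mul(Add(-142, 0), -154) = Mul(-142, -154) = 21868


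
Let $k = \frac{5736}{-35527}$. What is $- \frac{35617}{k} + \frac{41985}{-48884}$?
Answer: $\frac{15463967401649}{70099656} \approx 2.206 \cdot 10^{5}$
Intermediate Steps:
$k = - \frac{5736}{35527}$ ($k = 5736 \left(- \frac{1}{35527}\right) = - \frac{5736}{35527} \approx -0.16145$)
$- \frac{35617}{k} + \frac{41985}{-48884} = - \frac{35617}{- \frac{5736}{35527}} + \frac{41985}{-48884} = \left(-35617\right) \left(- \frac{35527}{5736}\right) + 41985 \left(- \frac{1}{48884}\right) = \frac{1265365159}{5736} - \frac{41985}{48884} = \frac{15463967401649}{70099656}$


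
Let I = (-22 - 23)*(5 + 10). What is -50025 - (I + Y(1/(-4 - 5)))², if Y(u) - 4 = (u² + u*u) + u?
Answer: -3283006189/6561 ≈ -5.0038e+5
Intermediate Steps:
Y(u) = 4 + u + 2*u² (Y(u) = 4 + ((u² + u*u) + u) = 4 + ((u² + u²) + u) = 4 + (2*u² + u) = 4 + (u + 2*u²) = 4 + u + 2*u²)
I = -675 (I = -45*15 = -675)
-50025 - (I + Y(1/(-4 - 5)))² = -50025 - (-675 + (4 + 1/(-4 - 5) + 2*(1/(-4 - 5))²))² = -50025 - (-675 + (4 + 1/(-9) + 2*(1/(-9))²))² = -50025 - (-675 + (4 - ⅑ + 2*(-⅑)²))² = -50025 - (-675 + (4 - ⅑ + 2*(1/81)))² = -50025 - (-675 + (4 - ⅑ + 2/81))² = -50025 - (-675 + 317/81)² = -50025 - (-54358/81)² = -50025 - 1*2954792164/6561 = -50025 - 2954792164/6561 = -3283006189/6561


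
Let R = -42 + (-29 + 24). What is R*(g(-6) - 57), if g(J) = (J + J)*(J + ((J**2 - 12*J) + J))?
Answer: 56823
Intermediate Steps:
R = -47 (R = -42 - 5 = -47)
g(J) = 2*J*(J**2 - 10*J) (g(J) = (2*J)*(J + (J**2 - 11*J)) = (2*J)*(J**2 - 10*J) = 2*J*(J**2 - 10*J))
R*(g(-6) - 57) = -47*(2*(-6)**2*(-10 - 6) - 57) = -47*(2*36*(-16) - 57) = -47*(-1152 - 57) = -47*(-1209) = 56823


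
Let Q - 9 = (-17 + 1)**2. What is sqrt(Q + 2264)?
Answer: 3*sqrt(281) ≈ 50.289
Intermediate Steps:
Q = 265 (Q = 9 + (-17 + 1)**2 = 9 + (-16)**2 = 9 + 256 = 265)
sqrt(Q + 2264) = sqrt(265 + 2264) = sqrt(2529) = 3*sqrt(281)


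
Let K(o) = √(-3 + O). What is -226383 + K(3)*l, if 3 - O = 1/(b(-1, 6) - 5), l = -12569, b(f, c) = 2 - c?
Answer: -691718/3 ≈ -2.3057e+5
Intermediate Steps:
O = 28/9 (O = 3 - 1/((2 - 1*6) - 5) = 3 - 1/((2 - 6) - 5) = 3 - 1/(-4 - 5) = 3 - 1/(-9) = 3 - 1*(-⅑) = 3 + ⅑ = 28/9 ≈ 3.1111)
K(o) = ⅓ (K(o) = √(-3 + 28/9) = √(⅑) = ⅓)
-226383 + K(3)*l = -226383 + (⅓)*(-12569) = -226383 - 12569/3 = -691718/3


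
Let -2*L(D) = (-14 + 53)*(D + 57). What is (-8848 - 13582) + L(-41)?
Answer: -22742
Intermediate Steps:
L(D) = -2223/2 - 39*D/2 (L(D) = -(-14 + 53)*(D + 57)/2 = -39*(57 + D)/2 = -(2223 + 39*D)/2 = -2223/2 - 39*D/2)
(-8848 - 13582) + L(-41) = (-8848 - 13582) + (-2223/2 - 39/2*(-41)) = -22430 + (-2223/2 + 1599/2) = -22430 - 312 = -22742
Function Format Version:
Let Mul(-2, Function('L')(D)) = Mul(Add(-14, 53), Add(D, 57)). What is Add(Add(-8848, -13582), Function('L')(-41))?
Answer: -22742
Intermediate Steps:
Function('L')(D) = Add(Rational(-2223, 2), Mul(Rational(-39, 2), D)) (Function('L')(D) = Mul(Rational(-1, 2), Mul(Add(-14, 53), Add(D, 57))) = Mul(Rational(-1, 2), Mul(39, Add(57, D))) = Mul(Rational(-1, 2), Add(2223, Mul(39, D))) = Add(Rational(-2223, 2), Mul(Rational(-39, 2), D)))
Add(Add(-8848, -13582), Function('L')(-41)) = Add(Add(-8848, -13582), Add(Rational(-2223, 2), Mul(Rational(-39, 2), -41))) = Add(-22430, Add(Rational(-2223, 2), Rational(1599, 2))) = Add(-22430, -312) = -22742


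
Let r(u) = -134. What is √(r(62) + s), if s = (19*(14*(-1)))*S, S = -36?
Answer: √9442 ≈ 97.170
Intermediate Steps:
s = 9576 (s = (19*(14*(-1)))*(-36) = (19*(-14))*(-36) = -266*(-36) = 9576)
√(r(62) + s) = √(-134 + 9576) = √9442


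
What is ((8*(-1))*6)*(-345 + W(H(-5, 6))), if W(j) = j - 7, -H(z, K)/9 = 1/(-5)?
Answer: 84048/5 ≈ 16810.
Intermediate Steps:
H(z, K) = 9/5 (H(z, K) = -9/(-5) = -9*(-⅕) = 9/5)
W(j) = -7 + j
((8*(-1))*6)*(-345 + W(H(-5, 6))) = ((8*(-1))*6)*(-345 + (-7 + 9/5)) = (-8*6)*(-345 - 26/5) = -48*(-1751/5) = 84048/5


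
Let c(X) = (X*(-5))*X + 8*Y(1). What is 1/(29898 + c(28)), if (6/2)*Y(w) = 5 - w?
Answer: 3/77966 ≈ 3.8478e-5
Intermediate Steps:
Y(w) = 5/3 - w/3 (Y(w) = (5 - w)/3 = 5/3 - w/3)
c(X) = 32/3 - 5*X² (c(X) = (X*(-5))*X + 8*(5/3 - ⅓*1) = (-5*X)*X + 8*(5/3 - ⅓) = -5*X² + 8*(4/3) = -5*X² + 32/3 = 32/3 - 5*X²)
1/(29898 + c(28)) = 1/(29898 + (32/3 - 5*28²)) = 1/(29898 + (32/3 - 5*784)) = 1/(29898 + (32/3 - 3920)) = 1/(29898 - 11728/3) = 1/(77966/3) = 3/77966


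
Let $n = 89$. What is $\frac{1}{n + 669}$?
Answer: $\frac{1}{758} \approx 0.0013193$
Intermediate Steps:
$\frac{1}{n + 669} = \frac{1}{89 + 669} = \frac{1}{758}$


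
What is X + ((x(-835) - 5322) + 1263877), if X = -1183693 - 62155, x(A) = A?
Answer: 11872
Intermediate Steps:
X = -1245848
X + ((x(-835) - 5322) + 1263877) = -1245848 + ((-835 - 5322) + 1263877) = -1245848 + (-6157 + 1263877) = -1245848 + 1257720 = 11872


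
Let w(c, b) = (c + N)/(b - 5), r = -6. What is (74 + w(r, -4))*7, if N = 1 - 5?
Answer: 4732/9 ≈ 525.78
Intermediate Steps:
N = -4
w(c, b) = (-4 + c)/(-5 + b) (w(c, b) = (c - 4)/(b - 5) = (-4 + c)/(-5 + b))
(74 + w(r, -4))*7 = (74 + (-4 - 6)/(-5 - 4))*7 = (74 - 10/(-9))*7 = (74 - 1/9*(-10))*7 = (74 + 10/9)*7 = (676/9)*7 = 4732/9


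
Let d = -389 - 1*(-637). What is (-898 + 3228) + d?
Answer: 2578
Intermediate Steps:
d = 248 (d = -389 + 637 = 248)
(-898 + 3228) + d = (-898 + 3228) + 248 = 2330 + 248 = 2578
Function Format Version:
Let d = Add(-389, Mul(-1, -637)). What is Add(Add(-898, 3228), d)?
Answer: 2578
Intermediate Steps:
d = 248 (d = Add(-389, 637) = 248)
Add(Add(-898, 3228), d) = Add(Add(-898, 3228), 248) = Add(2330, 248) = 2578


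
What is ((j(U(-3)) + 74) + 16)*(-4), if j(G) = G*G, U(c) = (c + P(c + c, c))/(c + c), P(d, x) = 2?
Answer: -3241/9 ≈ -360.11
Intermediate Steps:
U(c) = (2 + c)/(2*c) (U(c) = (c + 2)/(c + c) = (2 + c)/((2*c)) = (2 + c)*(1/(2*c)) = (2 + c)/(2*c))
j(G) = G**2
((j(U(-3)) + 74) + 16)*(-4) = ((((1/2)*(2 - 3)/(-3))**2 + 74) + 16)*(-4) = ((((1/2)*(-1/3)*(-1))**2 + 74) + 16)*(-4) = (((1/6)**2 + 74) + 16)*(-4) = ((1/36 + 74) + 16)*(-4) = (2665/36 + 16)*(-4) = (3241/36)*(-4) = -3241/9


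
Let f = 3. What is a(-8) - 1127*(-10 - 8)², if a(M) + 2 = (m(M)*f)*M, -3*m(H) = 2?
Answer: -365134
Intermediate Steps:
m(H) = -⅔ (m(H) = -⅓*2 = -⅔)
a(M) = -2 - 2*M (a(M) = -2 + (-⅔*3)*M = -2 - 2*M)
a(-8) - 1127*(-10 - 8)² = (-2 - 2*(-8)) - 1127*(-10 - 8)² = (-2 + 16) - 1127*(-18)² = 14 - 1127*324 = 14 - 365148 = -365134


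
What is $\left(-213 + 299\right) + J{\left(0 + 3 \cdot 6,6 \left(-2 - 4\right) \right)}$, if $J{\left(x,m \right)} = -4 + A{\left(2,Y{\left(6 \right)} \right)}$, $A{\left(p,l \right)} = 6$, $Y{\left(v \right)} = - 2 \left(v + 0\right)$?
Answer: $88$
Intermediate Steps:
$Y{\left(v \right)} = - 2 v$
$J{\left(x,m \right)} = 2$ ($J{\left(x,m \right)} = -4 + 6 = 2$)
$\left(-213 + 299\right) + J{\left(0 + 3 \cdot 6,6 \left(-2 - 4\right) \right)} = \left(-213 + 299\right) + 2 = 86 + 2 = 88$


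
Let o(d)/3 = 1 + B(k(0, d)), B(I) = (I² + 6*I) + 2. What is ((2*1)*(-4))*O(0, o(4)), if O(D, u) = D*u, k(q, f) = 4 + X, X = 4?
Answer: 0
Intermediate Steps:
k(q, f) = 8 (k(q, f) = 4 + 4 = 8)
B(I) = 2 + I² + 6*I
o(d) = 345 (o(d) = 3*(1 + (2 + 8² + 6*8)) = 3*(1 + (2 + 64 + 48)) = 3*(1 + 114) = 3*115 = 345)
((2*1)*(-4))*O(0, o(4)) = ((2*1)*(-4))*(0*345) = (2*(-4))*0 = -8*0 = 0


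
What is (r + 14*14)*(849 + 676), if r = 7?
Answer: 309575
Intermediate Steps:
(r + 14*14)*(849 + 676) = (7 + 14*14)*(849 + 676) = (7 + 196)*1525 = 203*1525 = 309575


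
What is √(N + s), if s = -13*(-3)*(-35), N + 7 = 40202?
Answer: √38830 ≈ 197.05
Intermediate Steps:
N = 40195 (N = -7 + 40202 = 40195)
s = -1365 (s = 39*(-35) = -1365)
√(N + s) = √(40195 - 1365) = √38830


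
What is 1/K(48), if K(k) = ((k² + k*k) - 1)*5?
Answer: 1/23035 ≈ 4.3412e-5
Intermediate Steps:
K(k) = -5 + 10*k² (K(k) = ((k² + k²) - 1)*5 = (2*k² - 1)*5 = (-1 + 2*k²)*5 = -5 + 10*k²)
1/K(48) = 1/(-5 + 10*48²) = 1/(-5 + 10*2304) = 1/(-5 + 23040) = 1/23035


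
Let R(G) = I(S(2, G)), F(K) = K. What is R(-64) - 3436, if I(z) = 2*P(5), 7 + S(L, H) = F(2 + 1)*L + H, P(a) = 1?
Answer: -3434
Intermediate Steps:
S(L, H) = -7 + H + 3*L (S(L, H) = -7 + ((2 + 1)*L + H) = -7 + (3*L + H) = -7 + (H + 3*L) = -7 + H + 3*L)
I(z) = 2 (I(z) = 2*1 = 2)
R(G) = 2
R(-64) - 3436 = 2 - 3436 = -3434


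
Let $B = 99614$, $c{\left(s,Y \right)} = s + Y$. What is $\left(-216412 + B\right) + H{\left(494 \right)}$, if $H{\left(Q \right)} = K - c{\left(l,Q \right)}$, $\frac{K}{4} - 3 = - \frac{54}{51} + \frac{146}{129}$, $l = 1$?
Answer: $- \frac{257196593}{2193} \approx -1.1728 \cdot 10^{5}$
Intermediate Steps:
$c{\left(s,Y \right)} = Y + s$
$K = \frac{26956}{2193}$ ($K = 12 + 4 \left(- \frac{54}{51} + \frac{146}{129}\right) = 12 + 4 \left(\left(-54\right) \frac{1}{51} + 146 \cdot \frac{1}{129}\right) = 12 + 4 \left(- \frac{18}{17} + \frac{146}{129}\right) = 12 + 4 \cdot \frac{160}{2193} = 12 + \frac{640}{2193} = \frac{26956}{2193} \approx 12.292$)
$H{\left(Q \right)} = \frac{24763}{2193} - Q$ ($H{\left(Q \right)} = \frac{26956}{2193} - \left(Q + 1\right) = \frac{26956}{2193} - \left(1 + Q\right) = \frac{24763}{2193} - Q$)
$\left(-216412 + B\right) + H{\left(494 \right)} = \left(-216412 + 99614\right) + \left(\frac{24763}{2193} - 494\right) = -116798 + \left(\frac{24763}{2193} - 494\right) = -116798 - \frac{1058579}{2193} = - \frac{257196593}{2193}$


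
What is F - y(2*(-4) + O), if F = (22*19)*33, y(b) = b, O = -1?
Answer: 13803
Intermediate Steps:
F = 13794 (F = 418*33 = 13794)
F - y(2*(-4) + O) = 13794 - (2*(-4) - 1) = 13794 - (-8 - 1) = 13794 - 1*(-9) = 13794 + 9 = 13803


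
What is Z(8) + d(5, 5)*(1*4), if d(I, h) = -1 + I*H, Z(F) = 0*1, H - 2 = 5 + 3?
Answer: 196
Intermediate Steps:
H = 10 (H = 2 + (5 + 3) = 2 + 8 = 10)
Z(F) = 0
d(I, h) = -1 + 10*I (d(I, h) = -1 + I*10 = -1 + 10*I)
Z(8) + d(5, 5)*(1*4) = 0 + (-1 + 10*5)*(1*4) = 0 + (-1 + 50)*4 = 0 + 49*4 = 0 + 196 = 196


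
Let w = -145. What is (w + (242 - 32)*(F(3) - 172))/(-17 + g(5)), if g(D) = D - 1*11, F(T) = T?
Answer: 35635/23 ≈ 1549.3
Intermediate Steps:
g(D) = -11 + D (g(D) = D - 11 = -11 + D)
(w + (242 - 32)*(F(3) - 172))/(-17 + g(5)) = (-145 + (242 - 32)*(3 - 172))/(-17 + (-11 + 5)) = (-145 + 210*(-169))/(-17 - 6) = (-145 - 35490)/(-23) = -35635*(-1/23) = 35635/23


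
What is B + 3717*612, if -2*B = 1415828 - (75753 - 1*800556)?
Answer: 2408977/2 ≈ 1.2045e+6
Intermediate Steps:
B = -2140631/2 (B = -(1415828 - (75753 - 1*800556))/2 = -(1415828 - (75753 - 800556))/2 = -(1415828 - 1*(-724803))/2 = -(1415828 + 724803)/2 = -½*2140631 = -2140631/2 ≈ -1.0703e+6)
B + 3717*612 = -2140631/2 + 3717*612 = -2140631/2 + 2274804 = 2408977/2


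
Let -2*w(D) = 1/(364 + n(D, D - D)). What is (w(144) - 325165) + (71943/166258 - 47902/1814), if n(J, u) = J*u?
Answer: -17849650105991111/54889746184 ≈ -3.2519e+5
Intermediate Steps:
w(D) = -1/728 (w(D) = -1/(2*(364 + D*(D - D))) = -1/(2*(364 + D*0)) = -1/(2*(364 + 0)) = -1/2/364 = -1/2*1/364 = -1/728)
(w(144) - 325165) + (71943/166258 - 47902/1814) = (-1/728 - 325165) + (71943/166258 - 47902/1814) = -236720121/728 + (71943*(1/166258) - 47902*1/1814) = -236720121/728 + (71943/166258 - 23951/907) = -236720121/728 - 3916793057/150796006 = -17849650105991111/54889746184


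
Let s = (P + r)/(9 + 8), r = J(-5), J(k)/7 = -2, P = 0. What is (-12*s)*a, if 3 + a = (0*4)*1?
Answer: -504/17 ≈ -29.647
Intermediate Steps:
J(k) = -14 (J(k) = 7*(-2) = -14)
r = -14
a = -3 (a = -3 + (0*4)*1 = -3 + 0*1 = -3 + 0 = -3)
s = -14/17 (s = (0 - 14)/(9 + 8) = -14/17 ≈ -0.82353)
(-12*s)*a = -12*(-14/17)*(-3) = (168/17)*(-3) = -504/17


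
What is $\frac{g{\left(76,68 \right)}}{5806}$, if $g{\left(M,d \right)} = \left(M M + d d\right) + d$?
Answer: $\frac{5234}{2903} \approx 1.803$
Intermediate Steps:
$g{\left(M,d \right)} = d + M^{2} + d^{2}$ ($g{\left(M,d \right)} = \left(M^{2} + d^{2}\right) + d = d + M^{2} + d^{2}$)
$\frac{g{\left(76,68 \right)}}{5806} = \frac{68 + 76^{2} + 68^{2}}{5806} = \left(68 + 5776 + 4624\right) \frac{1}{5806} = 10468 \cdot \frac{1}{5806} = \frac{5234}{2903}$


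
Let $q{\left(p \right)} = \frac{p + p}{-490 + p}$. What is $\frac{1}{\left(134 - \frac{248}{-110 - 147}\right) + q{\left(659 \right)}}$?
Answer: $\frac{43433}{6200660} \approx 0.0070046$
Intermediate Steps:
$q{\left(p \right)} = \frac{2 p}{-490 + p}$
$\frac{1}{\left(134 - \frac{248}{-110 - 147}\right) + q{\left(659 \right)}} = \frac{1}{\left(134 - \frac{248}{-110 - 147}\right) + 2 \cdot 659 \frac{1}{-490 + 659}} = \frac{1}{\left(134 - \frac{248}{-257}\right) + 2 \cdot 659 \cdot \frac{1}{169}} = \frac{1}{\left(134 - - \frac{248}{257}\right) + 2 \cdot 659 \cdot \frac{1}{169}} = \frac{1}{\left(134 + \frac{248}{257}\right) + \frac{1318}{169}} = \frac{1}{\frac{34686}{257} + \frac{1318}{169}} = \frac{1}{\frac{6200660}{43433}} = \frac{43433}{6200660}$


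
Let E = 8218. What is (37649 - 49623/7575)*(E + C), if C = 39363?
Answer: 4522440061904/2525 ≈ 1.7911e+9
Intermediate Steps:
(37649 - 49623/7575)*(E + C) = (37649 - 49623/7575)*(8218 + 39363) = (37649 - 49623*1/7575)*47581 = (37649 - 16541/2525)*47581 = (95047184/2525)*47581 = 4522440061904/2525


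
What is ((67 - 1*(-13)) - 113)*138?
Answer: -4554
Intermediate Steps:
((67 - 1*(-13)) - 113)*138 = ((67 + 13) - 113)*138 = (80 - 113)*138 = -33*138 = -4554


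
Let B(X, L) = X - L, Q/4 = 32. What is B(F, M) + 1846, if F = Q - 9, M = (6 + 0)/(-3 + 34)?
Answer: 60909/31 ≈ 1964.8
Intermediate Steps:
Q = 128 (Q = 4*32 = 128)
M = 6/31 ≈ 0.19355
F = 119 (F = 128 - 9 = 119)
B(F, M) + 1846 = (119 - 1*6/31) + 1846 = (119 - 6/31) + 1846 = 3683/31 + 1846 = 60909/31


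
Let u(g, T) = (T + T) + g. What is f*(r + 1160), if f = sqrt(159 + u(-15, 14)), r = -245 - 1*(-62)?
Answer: 1954*sqrt(43) ≈ 12813.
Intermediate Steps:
r = -183 (r = -245 + 62 = -183)
u(g, T) = g + 2*T (u(g, T) = 2*T + g = g + 2*T)
f = 2*sqrt(43) (f = sqrt(159 + (-15 + 2*14)) = sqrt(159 + (-15 + 28)) = sqrt(159 + 13) = sqrt(172) = 2*sqrt(43) ≈ 13.115)
f*(r + 1160) = (2*sqrt(43))*(-183 + 1160) = (2*sqrt(43))*977 = 1954*sqrt(43)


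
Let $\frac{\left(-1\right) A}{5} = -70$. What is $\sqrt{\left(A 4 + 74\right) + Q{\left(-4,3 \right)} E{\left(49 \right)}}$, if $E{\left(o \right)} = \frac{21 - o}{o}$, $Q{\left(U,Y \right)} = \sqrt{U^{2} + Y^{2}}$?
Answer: $\frac{\sqrt{72086}}{7} \approx 38.355$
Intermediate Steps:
$A = 350$ ($A = \left(-5\right) \left(-70\right) = 350$)
$E{\left(o \right)} = \frac{21 - o}{o}$
$\sqrt{\left(A 4 + 74\right) + Q{\left(-4,3 \right)} E{\left(49 \right)}} = \sqrt{\left(350 \cdot 4 + 74\right) + \sqrt{\left(-4\right)^{2} + 3^{2}} \frac{21 - 49}{49}} = \sqrt{\left(1400 + 74\right) + \sqrt{16 + 9} \frac{21 - 49}{49}} = \sqrt{1474 + \sqrt{25} \cdot \frac{1}{49} \left(-28\right)} = \sqrt{1474 + 5 \left(- \frac{4}{7}\right)} = \sqrt{1474 - \frac{20}{7}} = \sqrt{\frac{10298}{7}} = \frac{\sqrt{72086}}{7}$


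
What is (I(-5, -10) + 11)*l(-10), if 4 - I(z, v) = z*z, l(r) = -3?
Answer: 30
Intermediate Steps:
I(z, v) = 4 - z² (I(z, v) = 4 - z*z = 4 - z²)
(I(-5, -10) + 11)*l(-10) = ((4 - 1*(-5)²) + 11)*(-3) = ((4 - 1*25) + 11)*(-3) = ((4 - 25) + 11)*(-3) = (-21 + 11)*(-3) = -10*(-3) = 30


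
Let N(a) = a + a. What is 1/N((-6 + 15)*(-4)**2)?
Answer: 1/288 ≈ 0.0034722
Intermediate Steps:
N(a) = 2*a
1/N((-6 + 15)*(-4)**2) = 1/(2*((-6 + 15)*(-4)**2)) = 1/(2*(9*16)) = 1/(2*144) = 1/288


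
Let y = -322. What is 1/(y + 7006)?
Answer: 1/6684 ≈ 0.00014961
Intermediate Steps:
1/(y + 7006) = 1/(-322 + 7006) = 1/6684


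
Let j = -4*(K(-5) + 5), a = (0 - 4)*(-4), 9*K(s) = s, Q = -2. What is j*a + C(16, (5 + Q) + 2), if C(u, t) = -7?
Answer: -2623/9 ≈ -291.44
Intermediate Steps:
K(s) = s/9
a = 16 (a = -4*(-4) = 16)
j = -160/9 (j = -4*((⅑)*(-5) + 5) = -4*(-5/9 + 5) = -4*40/9 = -160/9 ≈ -17.778)
j*a + C(16, (5 + Q) + 2) = -160/9*16 - 7 = -2560/9 - 7 = -2623/9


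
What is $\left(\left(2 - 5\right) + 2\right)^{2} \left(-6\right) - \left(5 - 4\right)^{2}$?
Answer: $-7$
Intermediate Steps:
$\left(\left(2 - 5\right) + 2\right)^{2} \left(-6\right) - \left(5 - 4\right)^{2} = \left(-3 + 2\right)^{2} \left(-6\right) - 1^{2} = \left(-1\right)^{2} \left(-6\right) - 1 = 1 \left(-6\right) - 1 = -6 - 1 = -7$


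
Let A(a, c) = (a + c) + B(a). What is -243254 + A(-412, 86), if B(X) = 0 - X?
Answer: -243168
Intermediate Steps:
B(X) = -X
A(a, c) = c (A(a, c) = (a + c) - a = c)
-243254 + A(-412, 86) = -243254 + 86 = -243168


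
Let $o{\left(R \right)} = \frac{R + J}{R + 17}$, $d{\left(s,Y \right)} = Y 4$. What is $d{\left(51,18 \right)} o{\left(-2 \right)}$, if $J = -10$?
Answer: $- \frac{288}{5} \approx -57.6$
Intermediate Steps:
$d{\left(s,Y \right)} = 4 Y$
$o{\left(R \right)} = \frac{-10 + R}{17 + R}$ ($o{\left(R \right)} = \frac{R - 10}{R + 17} = \frac{-10 + R}{17 + R}$)
$d{\left(51,18 \right)} o{\left(-2 \right)} = 4 \cdot 18 \frac{-10 - 2}{17 - 2} = 72 \cdot \frac{1}{15} \left(-12\right) = 72 \left(- \frac{4}{5}\right) = - \frac{288}{5}$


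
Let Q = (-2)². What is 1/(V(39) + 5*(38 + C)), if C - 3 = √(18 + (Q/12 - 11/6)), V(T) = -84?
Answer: 22/2587 - 5*√66/28457 ≈ 0.0070766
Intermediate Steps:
Q = 4
C = 3 + √66/2 (C = 3 + √(18 + (4/12 - 11/6)) = 3 + √(18 + (4*(1/12) - 11*⅙)) = 3 + √(18 + (⅓ - 11/6)) = 3 + √(18 - 3/2) = 3 + √(33/2) = 3 + √66/2 ≈ 7.0620)
1/(V(39) + 5*(38 + C)) = 1/(-84 + 5*(38 + (3 + √66/2))) = 1/(-84 + 5*(41 + √66/2)) = 1/(-84 + (205 + 5*√66/2)) = 1/(121 + 5*√66/2)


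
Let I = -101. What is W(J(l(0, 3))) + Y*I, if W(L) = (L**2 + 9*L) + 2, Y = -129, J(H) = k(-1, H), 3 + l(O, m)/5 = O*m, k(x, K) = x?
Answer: 13023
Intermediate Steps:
l(O, m) = -15 + 5*O*m (l(O, m) = -15 + 5*(O*m) = -15 + 5*O*m)
J(H) = -1
W(L) = 2 + L**2 + 9*L
W(J(l(0, 3))) + Y*I = (2 + (-1)**2 + 9*(-1)) - 129*(-101) = (2 + 1 - 9) + 13029 = -6 + 13029 = 13023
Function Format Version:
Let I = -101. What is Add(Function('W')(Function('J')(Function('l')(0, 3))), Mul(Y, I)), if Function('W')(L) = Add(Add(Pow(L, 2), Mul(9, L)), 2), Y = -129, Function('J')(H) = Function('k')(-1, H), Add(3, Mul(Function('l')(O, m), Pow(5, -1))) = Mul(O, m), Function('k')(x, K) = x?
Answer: 13023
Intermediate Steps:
Function('l')(O, m) = Add(-15, Mul(5, O, m)) (Function('l')(O, m) = Add(-15, Mul(5, Mul(O, m))) = Add(-15, Mul(5, O, m)))
Function('J')(H) = -1
Function('W')(L) = Add(2, Pow(L, 2), Mul(9, L))
Add(Function('W')(Function('J')(Function('l')(0, 3))), Mul(Y, I)) = Add(Add(2, Pow(-1, 2), Mul(9, -1)), Mul(-129, -101)) = Add(Add(2, 1, -9), 13029) = Add(-6, 13029) = 13023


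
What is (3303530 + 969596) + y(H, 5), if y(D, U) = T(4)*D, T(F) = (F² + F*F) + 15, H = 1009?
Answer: 4320549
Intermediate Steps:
T(F) = 15 + 2*F² (T(F) = (F² + F²) + 15 = 2*F² + 15 = 15 + 2*F²)
y(D, U) = 47*D (y(D, U) = (15 + 2*4²)*D = (15 + 2*16)*D = (15 + 32)*D = 47*D)
(3303530 + 969596) + y(H, 5) = (3303530 + 969596) + 47*1009 = 4273126 + 47423 = 4320549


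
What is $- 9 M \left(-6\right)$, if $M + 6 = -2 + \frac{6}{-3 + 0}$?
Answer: $-540$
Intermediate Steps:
$M = -10$ ($M = -6 - \left(2 - \frac{6}{-3 + 0}\right) = -6 - \left(2 - \frac{6}{-3}\right) = -6 + \left(-2 + 6 \left(- \frac{1}{3}\right)\right) = -6 - 4 = -10$)
$- 9 M \left(-6\right) = \left(-9\right) \left(-10\right) \left(-6\right) = 90 \left(-6\right) = -540$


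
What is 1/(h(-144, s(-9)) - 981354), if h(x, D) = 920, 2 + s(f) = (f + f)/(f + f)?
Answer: -1/980434 ≈ -1.0200e-6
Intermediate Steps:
s(f) = -1 (s(f) = -2 + (f + f)/(f + f) = -2 + (2*f)/((2*f)) = -2 + (2*f)*(1/(2*f)) = -2 + 1 = -1)
1/(h(-144, s(-9)) - 981354) = 1/(920 - 981354) = 1/(-980434) = -1/980434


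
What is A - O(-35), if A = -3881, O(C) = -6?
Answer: -3875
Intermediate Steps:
A - O(-35) = -3881 - 1*(-6) = -3881 + 6 = -3875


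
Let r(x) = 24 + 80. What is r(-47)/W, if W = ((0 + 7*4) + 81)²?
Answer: 104/11881 ≈ 0.0087535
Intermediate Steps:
r(x) = 104
W = 11881 (W = ((0 + 28) + 81)² = (28 + 81)² = 109² = 11881)
r(-47)/W = 104/11881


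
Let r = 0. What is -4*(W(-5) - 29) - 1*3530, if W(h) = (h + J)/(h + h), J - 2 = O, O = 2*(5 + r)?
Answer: -17056/5 ≈ -3411.2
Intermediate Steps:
O = 10 (O = 2*(5 + 0) = 2*5 = 10)
J = 12 (J = 2 + 10 = 12)
W(h) = (12 + h)/(2*h) (W(h) = (h + 12)/(h + h) = (12 + h)/((2*h)) = (12 + h)*(1/(2*h)) = (12 + h)/(2*h))
-4*(W(-5) - 29) - 1*3530 = -4*((½)*(12 - 5)/(-5) - 29) - 1*3530 = -4*((½)*(-⅕)*7 - 29) - 3530 = -4*(-7/10 - 29) - 3530 = -4*(-297/10) - 3530 = 594/5 - 3530 = -17056/5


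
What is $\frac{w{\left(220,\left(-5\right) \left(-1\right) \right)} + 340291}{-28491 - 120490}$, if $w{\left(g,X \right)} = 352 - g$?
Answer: $- \frac{340423}{148981} \approx -2.285$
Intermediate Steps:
$\frac{w{\left(220,\left(-5\right) \left(-1\right) \right)} + 340291}{-28491 - 120490} = \frac{\left(352 - 220\right) + 340291}{-28491 - 120490} = \frac{\left(352 - 220\right) + 340291}{-148981} = \left(132 + 340291\right) \left(- \frac{1}{148981}\right) = 340423 \left(- \frac{1}{148981}\right) = - \frac{340423}{148981}$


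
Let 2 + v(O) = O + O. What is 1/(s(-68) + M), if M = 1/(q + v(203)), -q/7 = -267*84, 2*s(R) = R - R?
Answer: 157400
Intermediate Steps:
v(O) = -2 + 2*O (v(O) = -2 + (O + O) = -2 + 2*O)
s(R) = 0 (s(R) = (R - R)/2 = (1/2)*0 = 0)
q = 156996 (q = -(-1869)*84 = -7*(-22428) = 156996)
M = 1/157400 (M = 1/(156996 + (-2 + 2*203)) = 1/(156996 + (-2 + 406)) = 1/(156996 + 404) = 1/157400 ≈ 6.3532e-6)
1/(s(-68) + M) = 1/(0 + 1/157400) = 1/(1/157400) = 157400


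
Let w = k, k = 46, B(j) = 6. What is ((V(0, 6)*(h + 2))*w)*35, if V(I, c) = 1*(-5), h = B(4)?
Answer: -64400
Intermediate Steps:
h = 6
V(I, c) = -5
w = 46
((V(0, 6)*(h + 2))*w)*35 = (-5*(6 + 2)*46)*35 = (-5*8*46)*35 = -40*46*35 = -1840*35 = -64400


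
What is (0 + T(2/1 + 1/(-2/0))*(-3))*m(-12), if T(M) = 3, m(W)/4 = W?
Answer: 432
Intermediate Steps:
m(W) = 4*W
(0 + T(2/1 + 1/(-2/0))*(-3))*m(-12) = (0 + 3*(-3))*(4*(-12)) = (0 - 9)*(-48) = -9*(-48) = 432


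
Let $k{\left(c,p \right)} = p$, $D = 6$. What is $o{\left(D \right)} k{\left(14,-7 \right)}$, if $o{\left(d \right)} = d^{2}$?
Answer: $-252$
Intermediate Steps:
$o{\left(D \right)} k{\left(14,-7 \right)} = 6^{2} \left(-7\right) = 36 \left(-7\right) = -252$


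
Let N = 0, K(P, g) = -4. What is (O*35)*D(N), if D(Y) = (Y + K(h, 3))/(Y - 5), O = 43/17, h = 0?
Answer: 1204/17 ≈ 70.823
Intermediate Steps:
O = 43/17 (O = 43*(1/17) = 43/17 ≈ 2.5294)
D(Y) = (-4 + Y)/(-5 + Y) (D(Y) = (Y - 4)/(Y - 5) = (-4 + Y)/(-5 + Y))
(O*35)*D(N) = ((43/17)*35)*((-4 + 0)/(-5 + 0)) = 1505*(-4/(-5))/17 = 1505*(-⅕*(-4))/17 = (1505/17)*(⅘) = 1204/17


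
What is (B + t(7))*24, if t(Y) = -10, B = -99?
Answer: -2616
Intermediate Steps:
(B + t(7))*24 = (-99 - 10)*24 = -109*24 = -2616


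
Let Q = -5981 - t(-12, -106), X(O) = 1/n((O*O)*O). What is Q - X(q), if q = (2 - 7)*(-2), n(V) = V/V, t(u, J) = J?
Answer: -5876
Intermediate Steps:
n(V) = 1
q = 10 (q = -5*(-2) = 10)
X(O) = 1 (X(O) = 1/1 = 1)
Q = -5875 (Q = -5981 - 1*(-106) = -5981 + 106 = -5875)
Q - X(q) = -5875 - 1*1 = -5875 - 1 = -5876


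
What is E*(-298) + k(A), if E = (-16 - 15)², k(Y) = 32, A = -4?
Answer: -286346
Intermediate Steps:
E = 961 (E = (-31)² = 961)
E*(-298) + k(A) = 961*(-298) + 32 = -286378 + 32 = -286346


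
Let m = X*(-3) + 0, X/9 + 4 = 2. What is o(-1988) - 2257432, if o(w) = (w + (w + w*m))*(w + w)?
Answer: 440382696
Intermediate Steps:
X = -18 (X = -36 + 9*2 = -36 + 18 = -18)
m = 54 (m = -18*(-3) + 0 = 54 + 0 = 54)
o(w) = 112*w² (o(w) = (w + (w + w*54))*(w + w) = (w + (w + 54*w))*(2*w) = (w + 55*w)*(2*w) = (56*w)*(2*w) = 112*w²)
o(-1988) - 2257432 = 112*(-1988)² - 2257432 = 112*3952144 - 2257432 = 442640128 - 2257432 = 440382696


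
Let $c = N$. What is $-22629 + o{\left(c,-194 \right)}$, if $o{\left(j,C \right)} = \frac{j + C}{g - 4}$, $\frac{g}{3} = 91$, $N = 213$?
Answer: $- \frac{6087182}{269} \approx -22629.0$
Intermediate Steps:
$c = 213$
$g = 273$ ($g = 3 \cdot 91 = 273$)
$o{\left(j,C \right)} = \frac{C}{269} + \frac{j}{269}$ ($o{\left(j,C \right)} = \frac{j + C}{273 - 4} = \frac{C + j}{269} = \left(C + j\right) \frac{1}{269} = \frac{C}{269} + \frac{j}{269}$)
$-22629 + o{\left(c,-194 \right)} = -22629 + \left(\frac{1}{269} \left(-194\right) + \frac{1}{269} \cdot 213\right) = -22629 + \left(- \frac{194}{269} + \frac{213}{269}\right) = -22629 + \frac{19}{269} = - \frac{6087182}{269}$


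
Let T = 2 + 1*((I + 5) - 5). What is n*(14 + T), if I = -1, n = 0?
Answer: 0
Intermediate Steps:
T = 1 (T = 2 + 1*((-1 + 5) - 5) = 2 + 1*(4 - 5) = 2 + 1*(-1) = 2 - 1 = 1)
n*(14 + T) = 0*(14 + 1) = 0*15 = 0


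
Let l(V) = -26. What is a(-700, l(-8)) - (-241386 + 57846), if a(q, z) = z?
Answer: 183514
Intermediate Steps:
a(-700, l(-8)) - (-241386 + 57846) = -26 - (-241386 + 57846) = -26 - 1*(-183540) = -26 + 183540 = 183514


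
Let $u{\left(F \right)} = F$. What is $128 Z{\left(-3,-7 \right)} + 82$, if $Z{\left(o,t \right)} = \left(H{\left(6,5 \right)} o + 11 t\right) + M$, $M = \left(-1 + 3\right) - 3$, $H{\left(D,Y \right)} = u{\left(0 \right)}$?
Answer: $-9902$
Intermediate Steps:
$H{\left(D,Y \right)} = 0$
$M = -1$ ($M = 2 - 3 = -1$)
$Z{\left(o,t \right)} = -1 + 11 t$ ($Z{\left(o,t \right)} = \left(0 o + 11 t\right) - 1 = \left(0 + 11 t\right) - 1 = 11 t - 1 = -1 + 11 t$)
$128 Z{\left(-3,-7 \right)} + 82 = 128 \left(-1 + 11 \left(-7\right)\right) + 82 = 128 \left(-1 - 77\right) + 82 = 128 \left(-78\right) + 82 = -9984 + 82 = -9902$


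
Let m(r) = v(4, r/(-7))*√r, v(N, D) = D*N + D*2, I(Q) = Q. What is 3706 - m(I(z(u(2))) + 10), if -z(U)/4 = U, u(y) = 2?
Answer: 3706 + 12*√2/7 ≈ 3708.4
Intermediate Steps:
z(U) = -4*U
v(N, D) = 2*D + D*N (v(N, D) = D*N + 2*D = 2*D + D*N)
m(r) = -6*r^(3/2)/7 (m(r) = ((r/(-7))*(2 + 4))*√r = ((r*(-⅐))*6)*√r = (-r/7*6)*√r = (-6*r/7)*√r = -6*r^(3/2)/7)
3706 - m(I(z(u(2))) + 10) = 3706 - (-6)*(-4*2 + 10)^(3/2)/7 = 3706 - (-6)*(-8 + 10)^(3/2)/7 = 3706 - (-6)*2^(3/2)/7 = 3706 - (-6)*2*√2/7 = 3706 - (-12)*√2/7 = 3706 + 12*√2/7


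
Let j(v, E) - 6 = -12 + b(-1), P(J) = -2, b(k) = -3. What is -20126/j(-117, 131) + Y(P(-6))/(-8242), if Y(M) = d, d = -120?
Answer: 82939786/37089 ≈ 2236.2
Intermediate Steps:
j(v, E) = -9 (j(v, E) = 6 + (-12 - 3) = 6 - 15 = -9)
Y(M) = -120
-20126/j(-117, 131) + Y(P(-6))/(-8242) = -20126/(-9) - 120/(-8242) = -20126*(-1/9) - 120*(-1/8242) = 20126/9 + 60/4121 = 82939786/37089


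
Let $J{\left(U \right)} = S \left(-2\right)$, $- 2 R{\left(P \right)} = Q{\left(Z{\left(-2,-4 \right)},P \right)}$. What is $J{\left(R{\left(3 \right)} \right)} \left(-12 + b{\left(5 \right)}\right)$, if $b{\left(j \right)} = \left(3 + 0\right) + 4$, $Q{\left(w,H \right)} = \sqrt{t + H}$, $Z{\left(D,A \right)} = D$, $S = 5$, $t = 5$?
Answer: $50$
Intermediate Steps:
$Q{\left(w,H \right)} = \sqrt{5 + H}$
$R{\left(P \right)} = - \frac{\sqrt{5 + P}}{2}$
$J{\left(U \right)} = -10$ ($J{\left(U \right)} = 5 \left(-2\right) = -10$)
$b{\left(j \right)} = 7$ ($b{\left(j \right)} = 3 + 4 = 7$)
$J{\left(R{\left(3 \right)} \right)} \left(-12 + b{\left(5 \right)}\right) = - 10 \left(-12 + 7\right) = \left(-10\right) \left(-5\right) = 50$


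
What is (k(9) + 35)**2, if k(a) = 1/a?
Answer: 99856/81 ≈ 1232.8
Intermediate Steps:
(k(9) + 35)**2 = (1/9 + 35)**2 = (316/9)**2 = 99856/81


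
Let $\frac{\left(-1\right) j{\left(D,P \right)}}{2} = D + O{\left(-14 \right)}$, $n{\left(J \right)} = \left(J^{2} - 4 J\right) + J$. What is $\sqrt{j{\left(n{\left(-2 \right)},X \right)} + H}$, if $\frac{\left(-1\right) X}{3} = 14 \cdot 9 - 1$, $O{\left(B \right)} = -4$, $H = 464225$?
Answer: $\sqrt{464213} \approx 681.33$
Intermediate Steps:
$n{\left(J \right)} = J^{2} - 3 J$
$X = -375$ ($X = - 3 \left(14 \cdot 9 - 1\right) = - 3 \left(126 - 1\right) = \left(-3\right) 125 = -375$)
$j{\left(D,P \right)} = 8 - 2 D$ ($j{\left(D,P \right)} = - 2 \left(D - 4\right) = - 2 \left(-4 + D\right) = 8 - 2 D$)
$\sqrt{j{\left(n{\left(-2 \right)},X \right)} + H} = \sqrt{\left(8 - 2 \left(- 2 \left(-3 - 2\right)\right)\right) + 464225} = \sqrt{\left(8 - 2 \left(\left(-2\right) \left(-5\right)\right)\right) + 464225} = \sqrt{\left(8 - 20\right) + 464225} = \sqrt{-12 + 464225} = \sqrt{464213}$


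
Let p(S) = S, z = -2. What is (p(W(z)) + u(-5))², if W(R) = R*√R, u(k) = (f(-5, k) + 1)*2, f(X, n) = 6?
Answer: 188 - 56*I*√2 ≈ 188.0 - 79.196*I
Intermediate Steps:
u(k) = 14 (u(k) = (6 + 1)*2 = 7*2 = 14)
W(R) = R^(3/2)
(p(W(z)) + u(-5))² = ((-2)^(3/2) + 14)² = (-2*I*√2 + 14)² = (14 - 2*I*√2)²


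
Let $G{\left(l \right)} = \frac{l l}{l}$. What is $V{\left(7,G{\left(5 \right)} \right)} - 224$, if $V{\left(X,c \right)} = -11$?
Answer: $-235$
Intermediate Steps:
$G{\left(l \right)} = l$ ($G{\left(l \right)} = \frac{l^{2}}{l} = l$)
$V{\left(7,G{\left(5 \right)} \right)} - 224 = -11 - 224 = -235$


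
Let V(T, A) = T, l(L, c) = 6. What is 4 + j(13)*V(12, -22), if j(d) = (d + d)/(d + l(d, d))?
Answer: 388/19 ≈ 20.421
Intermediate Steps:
j(d) = 2*d/(6 + d) (j(d) = (d + d)/(d + 6) = (2*d)/(6 + d) = 2*d/(6 + d))
4 + j(13)*V(12, -22) = 4 + (2*13/(6 + 13))*12 = 4 + (2*13/19)*12 = 4 + (2*13*(1/19))*12 = 4 + (26/19)*12 = 4 + 312/19 = 388/19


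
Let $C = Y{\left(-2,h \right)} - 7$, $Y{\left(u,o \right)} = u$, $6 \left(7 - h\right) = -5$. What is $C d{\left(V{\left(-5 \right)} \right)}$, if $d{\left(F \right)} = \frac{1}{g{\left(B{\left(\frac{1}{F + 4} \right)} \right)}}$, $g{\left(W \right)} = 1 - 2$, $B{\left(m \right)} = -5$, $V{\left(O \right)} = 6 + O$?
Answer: $9$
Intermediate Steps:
$h = \frac{47}{6}$ ($h = 7 - - \frac{5}{6} = 7 + \frac{5}{6} = \frac{47}{6} \approx 7.8333$)
$g{\left(W \right)} = -1$
$d{\left(F \right)} = -1$ ($d{\left(F \right)} = \frac{1}{-1} = -1$)
$C = -9$ ($C = -2 - 7 = -9$)
$C d{\left(V{\left(-5 \right)} \right)} = \left(-9\right) \left(-1\right) = 9$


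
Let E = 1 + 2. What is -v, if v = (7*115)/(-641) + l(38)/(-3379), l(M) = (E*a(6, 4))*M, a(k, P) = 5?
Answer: 3085465/2165939 ≈ 1.4245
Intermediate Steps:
E = 3
l(M) = 15*M (l(M) = (3*5)*M = 15*M)
v = -3085465/2165939 (v = (7*115)/(-641) + (15*38)/(-3379) = 805*(-1/641) + 570*(-1/3379) = -805/641 - 570/3379 = -3085465/2165939 ≈ -1.4245)
-v = -1*(-3085465/2165939) = 3085465/2165939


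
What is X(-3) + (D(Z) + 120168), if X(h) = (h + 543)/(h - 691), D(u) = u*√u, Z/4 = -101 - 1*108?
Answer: 41698026/347 - 1672*I*√209 ≈ 1.2017e+5 - 24172.0*I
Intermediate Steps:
Z = -836 (Z = 4*(-101 - 1*108) = 4*(-101 - 108) = 4*(-209) = -836)
D(u) = u^(3/2)
X(h) = (543 + h)/(-691 + h)
X(-3) + (D(Z) + 120168) = (543 - 3)/(-691 - 3) + ((-836)^(3/2) + 120168) = 540/(-694) + (-1672*I*√209 + 120168) = -1/694*540 + (120168 - 1672*I*√209) = -270/347 + (120168 - 1672*I*√209) = 41698026/347 - 1672*I*√209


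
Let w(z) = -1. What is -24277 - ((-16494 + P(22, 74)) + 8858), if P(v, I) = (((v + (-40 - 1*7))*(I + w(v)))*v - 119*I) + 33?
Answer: 32282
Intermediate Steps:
P(v, I) = 33 - 119*I + v*(-1 + I)*(-47 + v) (P(v, I) = (((v + (-40 - 1*7))*(I - 1))*v - 119*I) + 33 = (((v + (-40 - 7))*(-1 + I))*v - 119*I) + 33 = (((v - 47)*(-1 + I))*v - 119*I) + 33 = (((-47 + v)*(-1 + I))*v - 119*I) + 33 = (((-1 + I)*(-47 + v))*v - 119*I) + 33 = (v*(-1 + I)*(-47 + v) - 119*I) + 33 = (-119*I + v*(-1 + I)*(-47 + v)) + 33 = 33 - 119*I + v*(-1 + I)*(-47 + v))
-24277 - ((-16494 + P(22, 74)) + 8858) = -24277 - ((-16494 + (33 - 1*22² - 119*74 + 47*22 + 74*22² - 47*74*22)) + 8858) = -24277 - ((-16494 + (33 - 1*484 - 8806 + 1034 + 74*484 - 76516)) + 8858) = -24277 - ((-16494 + (33 - 484 - 8806 + 1034 + 35816 - 76516)) + 8858) = -24277 - ((-16494 - 48923) + 8858) = -24277 - (-65417 + 8858) = -24277 - 1*(-56559) = -24277 + 56559 = 32282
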